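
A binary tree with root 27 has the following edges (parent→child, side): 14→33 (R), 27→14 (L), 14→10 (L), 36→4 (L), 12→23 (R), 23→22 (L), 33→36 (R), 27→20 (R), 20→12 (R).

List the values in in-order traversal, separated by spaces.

10 14 33 4 36 27 20 12 22 23

In-order visits the left subtree, then the node, then the right subtree.
At 27: go left to 14.
  At 14: go left to 10.
    10 is a leaf — visit 10.
  Visit 14.
  At 14: go right to 33.
    At 33: no left child.
    Visit 33.
    At 33: go right to 36.
      At 36: go left to 4.
        4 is a leaf — visit 4.
      Visit 36.
      At 36: no right child.
Visit 27.
At 27: go right to 20.
  At 20: no left child.
  Visit 20.
  At 20: go right to 12.
    At 12: no left child.
    Visit 12.
    At 12: go right to 23.
      At 23: go left to 22.
        22 is a leaf — visit 22.
      Visit 23.
      At 23: no right child.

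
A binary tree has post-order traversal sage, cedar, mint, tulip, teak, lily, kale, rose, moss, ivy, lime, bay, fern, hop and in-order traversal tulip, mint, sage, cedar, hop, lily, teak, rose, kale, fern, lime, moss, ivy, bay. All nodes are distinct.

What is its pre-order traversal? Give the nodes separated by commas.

hop, tulip, mint, cedar, sage, fern, rose, lily, teak, kale, bay, lime, ivy, moss

The last element of post-order is the root; it splits in-order into left and right subtrees.
Root hop: left subtree has 4 nodes {tulip, mint, sage, cedar}, right has 9 {lily, teak, rose, kale, fern, lime, moss, ivy, bay}.
  Root tulip: left subtree has 0 nodes { }, right has 3 {mint, sage, cedar}.
    Root mint: left subtree has 0 nodes { }, right has 2 {sage, cedar}.
      Root cedar: left subtree has 1 node {sage}, right has 0 { }.
  Root fern: left subtree has 4 nodes {lily, teak, rose, kale}, right has 4 {lime, moss, ivy, bay}.
    Root rose: left subtree has 2 nodes {lily, teak}, right has 1 {kale}.
      Root lily: left subtree has 0 nodes { }, right has 1 {teak}.
    Root bay: left subtree has 3 nodes {lime, moss, ivy}, right has 0 { }.
      Root lime: left subtree has 0 nodes { }, right has 2 {moss, ivy}.
        Root ivy: left subtree has 1 node {moss}, right has 0 { }.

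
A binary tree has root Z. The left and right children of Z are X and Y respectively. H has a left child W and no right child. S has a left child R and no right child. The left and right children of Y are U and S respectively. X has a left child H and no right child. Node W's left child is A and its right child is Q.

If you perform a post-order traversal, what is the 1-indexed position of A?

1

Post-order visits the left subtree, then the right subtree, then the node.
At Z: go left to X.
  At X: go left to H.
    At H: go left to W.
      At W: go left to A.
        A is a leaf — visit A.
      At W: go right to Q.
        Q is a leaf — visit Q.
      Visit W.
    At H: no right child.
    Visit H.
  At X: no right child.
  Visit X.
At Z: go right to Y.
  At Y: go left to U.
    U is a leaf — visit U.
  At Y: go right to S.
    At S: go left to R.
      R is a leaf — visit R.
    At S: no right child.
    Visit S.
  Visit Y.
Visit Z.
Full post-order sequence: A, Q, W, H, X, U, R, S, Y, Z.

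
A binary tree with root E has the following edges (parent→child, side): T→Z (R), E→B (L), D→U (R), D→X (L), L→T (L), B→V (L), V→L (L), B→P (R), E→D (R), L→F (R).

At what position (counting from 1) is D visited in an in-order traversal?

In-order visits the left subtree, then the node, then the right subtree.
At E: go left to B.
  At B: go left to V.
    At V: go left to L.
      At L: go left to T.
        At T: no left child.
        Visit T.
        At T: go right to Z.
          Z is a leaf — visit Z.
      Visit L.
      At L: go right to F.
        F is a leaf — visit F.
    Visit V.
    At V: no right child.
  Visit B.
  At B: go right to P.
    P is a leaf — visit P.
Visit E.
At E: go right to D.
  At D: go left to X.
    X is a leaf — visit X.
  Visit D.
  At D: go right to U.
    U is a leaf — visit U.
Full in-order sequence: T, Z, L, F, V, B, P, E, X, D, U.

10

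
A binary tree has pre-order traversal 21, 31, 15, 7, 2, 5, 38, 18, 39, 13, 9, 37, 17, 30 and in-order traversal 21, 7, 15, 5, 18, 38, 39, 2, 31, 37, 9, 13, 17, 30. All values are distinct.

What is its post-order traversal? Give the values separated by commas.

The first element of pre-order is the root; it splits in-order into left and right subtrees.
Root 21: left subtree has 0 nodes { }, right has 13 {7, 15, 5, 18, 38, 39, 2, 31, 37, 9, 13, 17, 30}.
  Root 31: left subtree has 7 nodes {7, 15, 5, 18, 38, 39, 2}, right has 5 {37, 9, 13, 17, 30}.
    Root 15: left subtree has 1 node {7}, right has 5 {5, 18, 38, 39, 2}.
      Root 2: left subtree has 4 nodes {5, 18, 38, 39}, right has 0 { }.
        Root 5: left subtree has 0 nodes { }, right has 3 {18, 38, 39}.
          Root 38: left subtree has 1 node {18}, right has 1 {39}.
    Root 13: left subtree has 2 nodes {37, 9}, right has 2 {17, 30}.
      Root 9: left subtree has 1 node {37}, right has 0 { }.
      Root 17: left subtree has 0 nodes { }, right has 1 {30}.

7, 18, 39, 38, 5, 2, 15, 37, 9, 30, 17, 13, 31, 21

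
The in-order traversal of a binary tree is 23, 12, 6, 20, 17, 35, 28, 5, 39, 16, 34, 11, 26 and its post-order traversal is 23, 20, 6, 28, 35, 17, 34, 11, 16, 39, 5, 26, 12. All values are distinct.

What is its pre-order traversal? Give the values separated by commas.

12, 23, 26, 5, 17, 6, 20, 35, 28, 39, 16, 11, 34

The last element of post-order is the root; it splits in-order into left and right subtrees.
Root 12: left subtree has 1 node {23}, right has 11 {6, 20, 17, 35, 28, 5, 39, 16, 34, 11, 26}.
  Root 26: left subtree has 10 nodes {6, 20, 17, 35, 28, 5, 39, 16, 34, 11}, right has 0 { }.
    Root 5: left subtree has 5 nodes {6, 20, 17, 35, 28}, right has 4 {39, 16, 34, 11}.
      Root 17: left subtree has 2 nodes {6, 20}, right has 2 {35, 28}.
        Root 6: left subtree has 0 nodes { }, right has 1 {20}.
        Root 35: left subtree has 0 nodes { }, right has 1 {28}.
      Root 39: left subtree has 0 nodes { }, right has 3 {16, 34, 11}.
        Root 16: left subtree has 0 nodes { }, right has 2 {34, 11}.
          Root 11: left subtree has 1 node {34}, right has 0 { }.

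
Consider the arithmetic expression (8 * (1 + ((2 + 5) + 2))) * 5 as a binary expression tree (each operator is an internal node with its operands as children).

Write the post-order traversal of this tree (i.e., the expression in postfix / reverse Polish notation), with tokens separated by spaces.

Post-order on an expression tree gives postfix notation: for each operator, emit left operand, right operand, then the operator.

8 1 2 5 + 2 + + * 5 *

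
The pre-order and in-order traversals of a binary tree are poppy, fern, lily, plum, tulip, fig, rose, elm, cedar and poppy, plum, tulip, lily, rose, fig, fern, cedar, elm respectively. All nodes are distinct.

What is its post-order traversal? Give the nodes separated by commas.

tulip, plum, rose, fig, lily, cedar, elm, fern, poppy

The first element of pre-order is the root; it splits in-order into left and right subtrees.
Root poppy: left subtree has 0 nodes { }, right has 8 {plum, tulip, lily, rose, fig, fern, cedar, elm}.
  Root fern: left subtree has 5 nodes {plum, tulip, lily, rose, fig}, right has 2 {cedar, elm}.
    Root lily: left subtree has 2 nodes {plum, tulip}, right has 2 {rose, fig}.
      Root plum: left subtree has 0 nodes { }, right has 1 {tulip}.
      Root fig: left subtree has 1 node {rose}, right has 0 { }.
    Root elm: left subtree has 1 node {cedar}, right has 0 { }.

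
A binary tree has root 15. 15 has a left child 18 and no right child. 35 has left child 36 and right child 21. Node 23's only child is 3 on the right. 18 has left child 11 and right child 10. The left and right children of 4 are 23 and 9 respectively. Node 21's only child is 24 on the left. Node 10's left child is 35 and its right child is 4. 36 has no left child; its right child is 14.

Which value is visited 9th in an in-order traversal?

23

In-order visits the left subtree, then the node, then the right subtree.
At 15: go left to 18.
  At 18: go left to 11.
    11 is a leaf — visit 11.
  Visit 18.
  At 18: go right to 10.
    At 10: go left to 35.
      At 35: go left to 36.
        At 36: no left child.
        Visit 36.
        At 36: go right to 14.
          14 is a leaf — visit 14.
      Visit 35.
      At 35: go right to 21.
        At 21: go left to 24.
          24 is a leaf — visit 24.
        Visit 21.
        At 21: no right child.
    Visit 10.
    At 10: go right to 4.
      At 4: go left to 23.
        At 23: no left child.
        Visit 23.
        At 23: go right to 3.
          3 is a leaf — visit 3.
      Visit 4.
      At 4: go right to 9.
        9 is a leaf — visit 9.
Visit 15.
At 15: no right child.
Full in-order sequence: 11, 18, 36, 14, 35, 24, 21, 10, 23, 3, 4, 9, 15.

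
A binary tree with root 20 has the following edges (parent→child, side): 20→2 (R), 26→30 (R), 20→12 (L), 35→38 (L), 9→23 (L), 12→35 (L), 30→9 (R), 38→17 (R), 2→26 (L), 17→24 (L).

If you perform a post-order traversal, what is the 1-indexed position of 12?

Post-order visits the left subtree, then the right subtree, then the node.
At 20: go left to 12.
  At 12: go left to 35.
    At 35: go left to 38.
      At 38: no left child.
      At 38: go right to 17.
        At 17: go left to 24.
          24 is a leaf — visit 24.
        At 17: no right child.
        Visit 17.
      Visit 38.
    At 35: no right child.
    Visit 35.
  At 12: no right child.
  Visit 12.
At 20: go right to 2.
  At 2: go left to 26.
    At 26: no left child.
    At 26: go right to 30.
      At 30: no left child.
      At 30: go right to 9.
        At 9: go left to 23.
          23 is a leaf — visit 23.
        At 9: no right child.
        Visit 9.
      Visit 30.
    Visit 26.
  At 2: no right child.
  Visit 2.
Visit 20.
Full post-order sequence: 24, 17, 38, 35, 12, 23, 9, 30, 26, 2, 20.

5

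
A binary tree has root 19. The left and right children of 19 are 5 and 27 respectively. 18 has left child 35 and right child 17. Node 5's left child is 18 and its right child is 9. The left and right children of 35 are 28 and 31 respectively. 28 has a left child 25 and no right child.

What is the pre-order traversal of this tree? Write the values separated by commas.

19, 5, 18, 35, 28, 25, 31, 17, 9, 27

Pre-order visits the node, then its left subtree, then its right subtree.
Visit 19.
At 19: go left to 5.
  Visit 5.
  At 5: go left to 18.
    Visit 18.
    At 18: go left to 35.
      Visit 35.
      At 35: go left to 28.
        Visit 28.
        At 28: go left to 25.
          25 is a leaf — visit 25.
        At 28: no right child.
      At 35: go right to 31.
        31 is a leaf — visit 31.
    At 18: go right to 17.
      17 is a leaf — visit 17.
  At 5: go right to 9.
    9 is a leaf — visit 9.
At 19: go right to 27.
  27 is a leaf — visit 27.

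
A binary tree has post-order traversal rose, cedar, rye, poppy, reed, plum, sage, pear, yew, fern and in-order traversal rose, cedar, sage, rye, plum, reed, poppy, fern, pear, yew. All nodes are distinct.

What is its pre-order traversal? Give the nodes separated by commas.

The last element of post-order is the root; it splits in-order into left and right subtrees.
Root fern: left subtree has 7 nodes {rose, cedar, sage, rye, plum, reed, poppy}, right has 2 {pear, yew}.
  Root sage: left subtree has 2 nodes {rose, cedar}, right has 4 {rye, plum, reed, poppy}.
    Root cedar: left subtree has 1 node {rose}, right has 0 { }.
    Root plum: left subtree has 1 node {rye}, right has 2 {reed, poppy}.
      Root reed: left subtree has 0 nodes { }, right has 1 {poppy}.
  Root yew: left subtree has 1 node {pear}, right has 0 { }.

fern, sage, cedar, rose, plum, rye, reed, poppy, yew, pear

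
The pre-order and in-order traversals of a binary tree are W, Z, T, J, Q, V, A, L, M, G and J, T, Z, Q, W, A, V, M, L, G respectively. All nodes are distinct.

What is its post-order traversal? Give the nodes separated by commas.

J, T, Q, Z, A, M, G, L, V, W

The first element of pre-order is the root; it splits in-order into left and right subtrees.
Root W: left subtree has 4 nodes {J, T, Z, Q}, right has 5 {A, V, M, L, G}.
  Root Z: left subtree has 2 nodes {J, T}, right has 1 {Q}.
    Root T: left subtree has 1 node {J}, right has 0 { }.
  Root V: left subtree has 1 node {A}, right has 3 {M, L, G}.
    Root L: left subtree has 1 node {M}, right has 1 {G}.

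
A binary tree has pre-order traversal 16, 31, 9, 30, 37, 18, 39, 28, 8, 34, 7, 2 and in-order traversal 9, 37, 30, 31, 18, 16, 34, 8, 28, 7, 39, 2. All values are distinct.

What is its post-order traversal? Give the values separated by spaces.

The first element of pre-order is the root; it splits in-order into left and right subtrees.
Root 16: left subtree has 5 nodes {9, 37, 30, 31, 18}, right has 6 {34, 8, 28, 7, 39, 2}.
  Root 31: left subtree has 3 nodes {9, 37, 30}, right has 1 {18}.
    Root 9: left subtree has 0 nodes { }, right has 2 {37, 30}.
      Root 30: left subtree has 1 node {37}, right has 0 { }.
  Root 39: left subtree has 4 nodes {34, 8, 28, 7}, right has 1 {2}.
    Root 28: left subtree has 2 nodes {34, 8}, right has 1 {7}.
      Root 8: left subtree has 1 node {34}, right has 0 { }.

37 30 9 18 31 34 8 7 28 2 39 16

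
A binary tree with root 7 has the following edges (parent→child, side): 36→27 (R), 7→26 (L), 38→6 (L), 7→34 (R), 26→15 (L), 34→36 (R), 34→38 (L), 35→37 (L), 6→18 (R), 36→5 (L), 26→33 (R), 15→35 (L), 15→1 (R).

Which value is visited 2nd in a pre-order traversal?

26

Pre-order visits the node, then its left subtree, then its right subtree.
Visit 7.
At 7: go left to 26.
  Visit 26.
  At 26: go left to 15.
    Visit 15.
    At 15: go left to 35.
      Visit 35.
      At 35: go left to 37.
        37 is a leaf — visit 37.
      At 35: no right child.
    At 15: go right to 1.
      1 is a leaf — visit 1.
  At 26: go right to 33.
    33 is a leaf — visit 33.
At 7: go right to 34.
  Visit 34.
  At 34: go left to 38.
    Visit 38.
    At 38: go left to 6.
      Visit 6.
      At 6: no left child.
      At 6: go right to 18.
        18 is a leaf — visit 18.
    At 38: no right child.
  At 34: go right to 36.
    Visit 36.
    At 36: go left to 5.
      5 is a leaf — visit 5.
    At 36: go right to 27.
      27 is a leaf — visit 27.
Full pre-order sequence: 7, 26, 15, 35, 37, 1, 33, 34, 38, 6, 18, 36, 5, 27.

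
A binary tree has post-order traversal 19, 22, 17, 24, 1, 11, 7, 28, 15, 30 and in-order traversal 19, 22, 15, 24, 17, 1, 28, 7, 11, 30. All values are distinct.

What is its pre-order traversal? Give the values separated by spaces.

The last element of post-order is the root; it splits in-order into left and right subtrees.
Root 30: left subtree has 9 nodes {19, 22, 15, 24, 17, 1, 28, 7, 11}, right has 0 { }.
  Root 15: left subtree has 2 nodes {19, 22}, right has 6 {24, 17, 1, 28, 7, 11}.
    Root 22: left subtree has 1 node {19}, right has 0 { }.
    Root 28: left subtree has 3 nodes {24, 17, 1}, right has 2 {7, 11}.
      Root 1: left subtree has 2 nodes {24, 17}, right has 0 { }.
        Root 24: left subtree has 0 nodes { }, right has 1 {17}.
      Root 7: left subtree has 0 nodes { }, right has 1 {11}.

30 15 22 19 28 1 24 17 7 11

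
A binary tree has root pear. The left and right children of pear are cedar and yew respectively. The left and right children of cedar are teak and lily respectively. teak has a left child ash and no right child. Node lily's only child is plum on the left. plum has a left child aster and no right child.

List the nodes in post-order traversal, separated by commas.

ash, teak, aster, plum, lily, cedar, yew, pear

Post-order visits the left subtree, then the right subtree, then the node.
At pear: go left to cedar.
  At cedar: go left to teak.
    At teak: go left to ash.
      ash is a leaf — visit ash.
    At teak: no right child.
    Visit teak.
  At cedar: go right to lily.
    At lily: go left to plum.
      At plum: go left to aster.
        aster is a leaf — visit aster.
      At plum: no right child.
      Visit plum.
    At lily: no right child.
    Visit lily.
  Visit cedar.
At pear: go right to yew.
  yew is a leaf — visit yew.
Visit pear.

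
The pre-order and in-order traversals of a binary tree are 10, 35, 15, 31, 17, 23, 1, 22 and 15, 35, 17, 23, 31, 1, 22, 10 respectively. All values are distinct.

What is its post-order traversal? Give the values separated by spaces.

15 23 17 22 1 31 35 10

The first element of pre-order is the root; it splits in-order into left and right subtrees.
Root 10: left subtree has 7 nodes {15, 35, 17, 23, 31, 1, 22}, right has 0 { }.
  Root 35: left subtree has 1 node {15}, right has 5 {17, 23, 31, 1, 22}.
    Root 31: left subtree has 2 nodes {17, 23}, right has 2 {1, 22}.
      Root 17: left subtree has 0 nodes { }, right has 1 {23}.
      Root 1: left subtree has 0 nodes { }, right has 1 {22}.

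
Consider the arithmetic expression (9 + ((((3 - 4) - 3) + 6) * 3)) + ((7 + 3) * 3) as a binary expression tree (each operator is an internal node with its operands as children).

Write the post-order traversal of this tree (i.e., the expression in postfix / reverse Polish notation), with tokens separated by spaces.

Post-order on an expression tree gives postfix notation: for each operator, emit left operand, right operand, then the operator.

9 3 4 - 3 - 6 + 3 * + 7 3 + 3 * +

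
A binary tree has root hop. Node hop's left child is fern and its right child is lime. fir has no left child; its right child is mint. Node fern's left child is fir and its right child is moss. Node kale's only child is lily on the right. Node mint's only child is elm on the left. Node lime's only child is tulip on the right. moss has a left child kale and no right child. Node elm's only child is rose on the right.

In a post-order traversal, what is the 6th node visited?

Post-order visits the left subtree, then the right subtree, then the node.
At hop: go left to fern.
  At fern: go left to fir.
    At fir: no left child.
    At fir: go right to mint.
      At mint: go left to elm.
        At elm: no left child.
        At elm: go right to rose.
          rose is a leaf — visit rose.
        Visit elm.
      At mint: no right child.
      Visit mint.
    Visit fir.
  At fern: go right to moss.
    At moss: go left to kale.
      At kale: no left child.
      At kale: go right to lily.
        lily is a leaf — visit lily.
      Visit kale.
    At moss: no right child.
    Visit moss.
  Visit fern.
At hop: go right to lime.
  At lime: no left child.
  At lime: go right to tulip.
    tulip is a leaf — visit tulip.
  Visit lime.
Visit hop.
Full post-order sequence: rose, elm, mint, fir, lily, kale, moss, fern, tulip, lime, hop.

kale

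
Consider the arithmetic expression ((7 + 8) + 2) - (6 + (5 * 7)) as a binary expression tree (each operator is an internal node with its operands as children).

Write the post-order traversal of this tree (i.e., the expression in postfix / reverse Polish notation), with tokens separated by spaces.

Post-order on an expression tree gives postfix notation: for each operator, emit left operand, right operand, then the operator.

7 8 + 2 + 6 5 7 * + -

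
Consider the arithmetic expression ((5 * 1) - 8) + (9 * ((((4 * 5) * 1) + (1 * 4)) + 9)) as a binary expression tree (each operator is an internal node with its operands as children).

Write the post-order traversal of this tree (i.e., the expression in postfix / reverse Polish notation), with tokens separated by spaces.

Post-order on an expression tree gives postfix notation: for each operator, emit left operand, right operand, then the operator.

5 1 * 8 - 9 4 5 * 1 * 1 4 * + 9 + * +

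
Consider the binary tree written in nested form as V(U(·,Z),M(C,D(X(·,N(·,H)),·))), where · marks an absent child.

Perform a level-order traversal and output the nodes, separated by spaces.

Level-order visits nodes level by level from the root, left to right within each level.
Level 0: V
Level 1: U, M
Level 2: Z, C, D
Level 3: X
Level 4: N
Level 5: H

V U M Z C D X N H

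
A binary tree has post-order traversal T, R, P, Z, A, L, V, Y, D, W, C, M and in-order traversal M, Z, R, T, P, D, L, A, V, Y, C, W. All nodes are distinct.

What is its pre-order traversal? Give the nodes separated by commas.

The last element of post-order is the root; it splits in-order into left and right subtrees.
Root M: left subtree has 0 nodes { }, right has 11 {Z, R, T, P, D, L, A, V, Y, C, W}.
  Root C: left subtree has 9 nodes {Z, R, T, P, D, L, A, V, Y}, right has 1 {W}.
    Root D: left subtree has 4 nodes {Z, R, T, P}, right has 4 {L, A, V, Y}.
      Root Z: left subtree has 0 nodes { }, right has 3 {R, T, P}.
        Root P: left subtree has 2 nodes {R, T}, right has 0 { }.
          Root R: left subtree has 0 nodes { }, right has 1 {T}.
      Root Y: left subtree has 3 nodes {L, A, V}, right has 0 { }.
        Root V: left subtree has 2 nodes {L, A}, right has 0 { }.
          Root L: left subtree has 0 nodes { }, right has 1 {A}.

M, C, D, Z, P, R, T, Y, V, L, A, W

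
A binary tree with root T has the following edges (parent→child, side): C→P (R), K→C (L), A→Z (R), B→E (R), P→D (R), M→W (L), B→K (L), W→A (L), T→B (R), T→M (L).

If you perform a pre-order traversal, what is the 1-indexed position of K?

7

Pre-order visits the node, then its left subtree, then its right subtree.
Visit T.
At T: go left to M.
  Visit M.
  At M: go left to W.
    Visit W.
    At W: go left to A.
      Visit A.
      At A: no left child.
      At A: go right to Z.
        Z is a leaf — visit Z.
    At W: no right child.
  At M: no right child.
At T: go right to B.
  Visit B.
  At B: go left to K.
    Visit K.
    At K: go left to C.
      Visit C.
      At C: no left child.
      At C: go right to P.
        Visit P.
        At P: no left child.
        At P: go right to D.
          D is a leaf — visit D.
    At K: no right child.
  At B: go right to E.
    E is a leaf — visit E.
Full pre-order sequence: T, M, W, A, Z, B, K, C, P, D, E.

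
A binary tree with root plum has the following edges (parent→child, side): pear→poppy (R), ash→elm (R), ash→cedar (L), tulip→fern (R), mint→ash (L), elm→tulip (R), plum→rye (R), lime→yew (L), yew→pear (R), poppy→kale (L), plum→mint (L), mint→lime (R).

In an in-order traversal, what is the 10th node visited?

poppy

In-order visits the left subtree, then the node, then the right subtree.
At plum: go left to mint.
  At mint: go left to ash.
    At ash: go left to cedar.
      cedar is a leaf — visit cedar.
    Visit ash.
    At ash: go right to elm.
      At elm: no left child.
      Visit elm.
      At elm: go right to tulip.
        At tulip: no left child.
        Visit tulip.
        At tulip: go right to fern.
          fern is a leaf — visit fern.
  Visit mint.
  At mint: go right to lime.
    At lime: go left to yew.
      At yew: no left child.
      Visit yew.
      At yew: go right to pear.
        At pear: no left child.
        Visit pear.
        At pear: go right to poppy.
          At poppy: go left to kale.
            kale is a leaf — visit kale.
          Visit poppy.
          At poppy: no right child.
    Visit lime.
    At lime: no right child.
Visit plum.
At plum: go right to rye.
  rye is a leaf — visit rye.
Full in-order sequence: cedar, ash, elm, tulip, fern, mint, yew, pear, kale, poppy, lime, plum, rye.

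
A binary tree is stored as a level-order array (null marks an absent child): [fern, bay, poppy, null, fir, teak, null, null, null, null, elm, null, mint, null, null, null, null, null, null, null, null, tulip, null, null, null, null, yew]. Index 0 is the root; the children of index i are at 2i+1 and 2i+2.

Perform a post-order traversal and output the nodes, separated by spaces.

tulip elm fir bay yew mint teak poppy fern

Post-order visits the left subtree, then the right subtree, then the node.
At fern: go left to bay.
  At bay: no left child.
  At bay: go right to fir.
    At fir: no left child.
    At fir: go right to elm.
      At elm: go left to tulip.
        tulip is a leaf — visit tulip.
      At elm: no right child.
      Visit elm.
    Visit fir.
  Visit bay.
At fern: go right to poppy.
  At poppy: go left to teak.
    At teak: no left child.
    At teak: go right to mint.
      At mint: no left child.
      At mint: go right to yew.
        yew is a leaf — visit yew.
      Visit mint.
    Visit teak.
  At poppy: no right child.
  Visit poppy.
Visit fern.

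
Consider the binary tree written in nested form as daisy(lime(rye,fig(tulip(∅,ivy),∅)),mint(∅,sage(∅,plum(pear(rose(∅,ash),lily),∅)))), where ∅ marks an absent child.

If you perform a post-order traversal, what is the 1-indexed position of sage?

Post-order visits the left subtree, then the right subtree, then the node.
At daisy: go left to lime.
  At lime: go left to rye.
    rye is a leaf — visit rye.
  At lime: go right to fig.
    At fig: go left to tulip.
      At tulip: no left child.
      At tulip: go right to ivy.
        ivy is a leaf — visit ivy.
      Visit tulip.
    At fig: no right child.
    Visit fig.
  Visit lime.
At daisy: go right to mint.
  At mint: no left child.
  At mint: go right to sage.
    At sage: no left child.
    At sage: go right to plum.
      At plum: go left to pear.
        At pear: go left to rose.
          At rose: no left child.
          At rose: go right to ash.
            ash is a leaf — visit ash.
          Visit rose.
        At pear: go right to lily.
          lily is a leaf — visit lily.
        Visit pear.
      At plum: no right child.
      Visit plum.
    Visit sage.
  Visit mint.
Visit daisy.
Full post-order sequence: rye, ivy, tulip, fig, lime, ash, rose, lily, pear, plum, sage, mint, daisy.

11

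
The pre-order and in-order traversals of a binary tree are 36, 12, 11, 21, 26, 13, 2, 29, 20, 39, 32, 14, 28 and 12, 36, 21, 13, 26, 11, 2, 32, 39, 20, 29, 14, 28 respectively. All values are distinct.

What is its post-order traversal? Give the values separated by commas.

12, 13, 26, 21, 32, 39, 20, 28, 14, 29, 2, 11, 36

The first element of pre-order is the root; it splits in-order into left and right subtrees.
Root 36: left subtree has 1 node {12}, right has 11 {21, 13, 26, 11, 2, 32, 39, 20, 29, 14, 28}.
  Root 11: left subtree has 3 nodes {21, 13, 26}, right has 7 {2, 32, 39, 20, 29, 14, 28}.
    Root 21: left subtree has 0 nodes { }, right has 2 {13, 26}.
      Root 26: left subtree has 1 node {13}, right has 0 { }.
    Root 2: left subtree has 0 nodes { }, right has 6 {32, 39, 20, 29, 14, 28}.
      Root 29: left subtree has 3 nodes {32, 39, 20}, right has 2 {14, 28}.
        Root 20: left subtree has 2 nodes {32, 39}, right has 0 { }.
          Root 39: left subtree has 1 node {32}, right has 0 { }.
        Root 14: left subtree has 0 nodes { }, right has 1 {28}.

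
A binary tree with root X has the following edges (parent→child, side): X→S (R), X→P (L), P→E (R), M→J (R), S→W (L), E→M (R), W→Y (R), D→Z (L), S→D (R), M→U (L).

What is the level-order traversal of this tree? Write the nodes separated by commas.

Level-order visits nodes level by level from the root, left to right within each level.
Level 0: X
Level 1: P, S
Level 2: E, W, D
Level 3: M, Y, Z
Level 4: U, J

X, P, S, E, W, D, M, Y, Z, U, J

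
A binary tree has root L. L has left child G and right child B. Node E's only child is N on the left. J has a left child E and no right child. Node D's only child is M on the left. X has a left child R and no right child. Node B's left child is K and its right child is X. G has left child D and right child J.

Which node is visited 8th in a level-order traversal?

Level-order visits nodes level by level from the root, left to right within each level.
Level 0: L
Level 1: G, B
Level 2: D, J, K, X
Level 3: M, E, R
Level 4: N
Full level-order sequence: L, G, B, D, J, K, X, M, E, R, N.

M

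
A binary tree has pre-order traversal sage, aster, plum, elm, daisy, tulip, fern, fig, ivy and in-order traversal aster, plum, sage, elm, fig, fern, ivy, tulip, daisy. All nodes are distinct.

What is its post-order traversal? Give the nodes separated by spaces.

plum aster fig ivy fern tulip daisy elm sage

The first element of pre-order is the root; it splits in-order into left and right subtrees.
Root sage: left subtree has 2 nodes {aster, plum}, right has 6 {elm, fig, fern, ivy, tulip, daisy}.
  Root aster: left subtree has 0 nodes { }, right has 1 {plum}.
  Root elm: left subtree has 0 nodes { }, right has 5 {fig, fern, ivy, tulip, daisy}.
    Root daisy: left subtree has 4 nodes {fig, fern, ivy, tulip}, right has 0 { }.
      Root tulip: left subtree has 3 nodes {fig, fern, ivy}, right has 0 { }.
        Root fern: left subtree has 1 node {fig}, right has 1 {ivy}.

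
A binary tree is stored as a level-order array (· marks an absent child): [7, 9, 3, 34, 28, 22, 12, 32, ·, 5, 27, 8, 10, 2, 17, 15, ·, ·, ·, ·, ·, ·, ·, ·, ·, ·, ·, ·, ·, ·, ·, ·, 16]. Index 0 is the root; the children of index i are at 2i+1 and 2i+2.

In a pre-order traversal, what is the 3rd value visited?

34

Pre-order visits the node, then its left subtree, then its right subtree.
Visit 7.
At 7: go left to 9.
  Visit 9.
  At 9: go left to 34.
    Visit 34.
    At 34: go left to 32.
      Visit 32.
      At 32: go left to 15.
        Visit 15.
        At 15: no left child.
        At 15: go right to 16.
          16 is a leaf — visit 16.
      At 32: no right child.
    At 34: no right child.
  At 9: go right to 28.
    Visit 28.
    At 28: go left to 5.
      5 is a leaf — visit 5.
    At 28: go right to 27.
      27 is a leaf — visit 27.
At 7: go right to 3.
  Visit 3.
  At 3: go left to 22.
    Visit 22.
    At 22: go left to 8.
      8 is a leaf — visit 8.
    At 22: go right to 10.
      10 is a leaf — visit 10.
  At 3: go right to 12.
    Visit 12.
    At 12: go left to 2.
      2 is a leaf — visit 2.
    At 12: go right to 17.
      17 is a leaf — visit 17.
Full pre-order sequence: 7, 9, 34, 32, 15, 16, 28, 5, 27, 3, 22, 8, 10, 12, 2, 17.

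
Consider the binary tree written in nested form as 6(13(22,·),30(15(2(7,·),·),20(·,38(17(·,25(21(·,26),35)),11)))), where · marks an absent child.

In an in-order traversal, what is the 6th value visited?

In-order visits the left subtree, then the node, then the right subtree.
At 6: go left to 13.
  At 13: go left to 22.
    22 is a leaf — visit 22.
  Visit 13.
  At 13: no right child.
Visit 6.
At 6: go right to 30.
  At 30: go left to 15.
    At 15: go left to 2.
      At 2: go left to 7.
        7 is a leaf — visit 7.
      Visit 2.
      At 2: no right child.
    Visit 15.
    At 15: no right child.
  Visit 30.
  At 30: go right to 20.
    At 20: no left child.
    Visit 20.
    At 20: go right to 38.
      At 38: go left to 17.
        At 17: no left child.
        Visit 17.
        At 17: go right to 25.
          At 25: go left to 21.
            At 21: no left child.
            Visit 21.
            At 21: go right to 26.
              26 is a leaf — visit 26.
          Visit 25.
          At 25: go right to 35.
            35 is a leaf — visit 35.
      Visit 38.
      At 38: go right to 11.
        11 is a leaf — visit 11.
Full in-order sequence: 22, 13, 6, 7, 2, 15, 30, 20, 17, 21, 26, 25, 35, 38, 11.

15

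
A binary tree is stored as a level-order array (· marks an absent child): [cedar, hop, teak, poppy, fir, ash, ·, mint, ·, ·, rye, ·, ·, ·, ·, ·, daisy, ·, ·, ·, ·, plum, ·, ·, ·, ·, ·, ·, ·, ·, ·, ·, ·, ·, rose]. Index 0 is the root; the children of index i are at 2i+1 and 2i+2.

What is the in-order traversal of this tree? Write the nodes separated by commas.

In-order visits the left subtree, then the node, then the right subtree.
At cedar: go left to hop.
  At hop: go left to poppy.
    At poppy: go left to mint.
      At mint: no left child.
      Visit mint.
      At mint: go right to daisy.
        At daisy: no left child.
        Visit daisy.
        At daisy: go right to rose.
          rose is a leaf — visit rose.
    Visit poppy.
    At poppy: no right child.
  Visit hop.
  At hop: go right to fir.
    At fir: no left child.
    Visit fir.
    At fir: go right to rye.
      At rye: go left to plum.
        plum is a leaf — visit plum.
      Visit rye.
      At rye: no right child.
Visit cedar.
At cedar: go right to teak.
  At teak: go left to ash.
    ash is a leaf — visit ash.
  Visit teak.
  At teak: no right child.

mint, daisy, rose, poppy, hop, fir, plum, rye, cedar, ash, teak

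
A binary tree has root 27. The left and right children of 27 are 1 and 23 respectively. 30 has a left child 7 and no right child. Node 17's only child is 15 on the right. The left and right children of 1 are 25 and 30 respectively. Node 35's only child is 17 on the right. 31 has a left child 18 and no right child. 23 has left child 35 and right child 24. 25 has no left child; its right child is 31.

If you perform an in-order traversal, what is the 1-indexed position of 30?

6

In-order visits the left subtree, then the node, then the right subtree.
At 27: go left to 1.
  At 1: go left to 25.
    At 25: no left child.
    Visit 25.
    At 25: go right to 31.
      At 31: go left to 18.
        18 is a leaf — visit 18.
      Visit 31.
      At 31: no right child.
  Visit 1.
  At 1: go right to 30.
    At 30: go left to 7.
      7 is a leaf — visit 7.
    Visit 30.
    At 30: no right child.
Visit 27.
At 27: go right to 23.
  At 23: go left to 35.
    At 35: no left child.
    Visit 35.
    At 35: go right to 17.
      At 17: no left child.
      Visit 17.
      At 17: go right to 15.
        15 is a leaf — visit 15.
  Visit 23.
  At 23: go right to 24.
    24 is a leaf — visit 24.
Full in-order sequence: 25, 18, 31, 1, 7, 30, 27, 35, 17, 15, 23, 24.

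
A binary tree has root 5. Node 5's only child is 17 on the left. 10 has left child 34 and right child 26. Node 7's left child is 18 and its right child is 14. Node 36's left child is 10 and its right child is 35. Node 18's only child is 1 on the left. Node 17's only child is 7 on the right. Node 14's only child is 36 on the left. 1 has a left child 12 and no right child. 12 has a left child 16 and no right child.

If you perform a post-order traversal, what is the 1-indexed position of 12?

Post-order visits the left subtree, then the right subtree, then the node.
At 5: go left to 17.
  At 17: no left child.
  At 17: go right to 7.
    At 7: go left to 18.
      At 18: go left to 1.
        At 1: go left to 12.
          At 12: go left to 16.
            16 is a leaf — visit 16.
          At 12: no right child.
          Visit 12.
        At 1: no right child.
        Visit 1.
      At 18: no right child.
      Visit 18.
    At 7: go right to 14.
      At 14: go left to 36.
        At 36: go left to 10.
          At 10: go left to 34.
            34 is a leaf — visit 34.
          At 10: go right to 26.
            26 is a leaf — visit 26.
          Visit 10.
        At 36: go right to 35.
          35 is a leaf — visit 35.
        Visit 36.
      At 14: no right child.
      Visit 14.
    Visit 7.
  Visit 17.
At 5: no right child.
Visit 5.
Full post-order sequence: 16, 12, 1, 18, 34, 26, 10, 35, 36, 14, 7, 17, 5.

2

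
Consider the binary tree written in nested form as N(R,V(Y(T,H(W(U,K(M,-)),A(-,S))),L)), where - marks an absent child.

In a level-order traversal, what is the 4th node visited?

Y

Level-order visits nodes level by level from the root, left to right within each level.
Level 0: N
Level 1: R, V
Level 2: Y, L
Level 3: T, H
Level 4: W, A
Level 5: U, K, S
Level 6: M
Full level-order sequence: N, R, V, Y, L, T, H, W, A, U, K, S, M.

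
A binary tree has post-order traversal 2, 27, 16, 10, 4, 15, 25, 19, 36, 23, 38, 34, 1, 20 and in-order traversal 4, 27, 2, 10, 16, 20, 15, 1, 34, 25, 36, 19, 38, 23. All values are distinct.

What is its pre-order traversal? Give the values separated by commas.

20, 4, 10, 27, 2, 16, 1, 15, 34, 38, 36, 25, 19, 23

The last element of post-order is the root; it splits in-order into left and right subtrees.
Root 20: left subtree has 5 nodes {4, 27, 2, 10, 16}, right has 8 {15, 1, 34, 25, 36, 19, 38, 23}.
  Root 4: left subtree has 0 nodes { }, right has 4 {27, 2, 10, 16}.
    Root 10: left subtree has 2 nodes {27, 2}, right has 1 {16}.
      Root 27: left subtree has 0 nodes { }, right has 1 {2}.
  Root 1: left subtree has 1 node {15}, right has 6 {34, 25, 36, 19, 38, 23}.
    Root 34: left subtree has 0 nodes { }, right has 5 {25, 36, 19, 38, 23}.
      Root 38: left subtree has 3 nodes {25, 36, 19}, right has 1 {23}.
        Root 36: left subtree has 1 node {25}, right has 1 {19}.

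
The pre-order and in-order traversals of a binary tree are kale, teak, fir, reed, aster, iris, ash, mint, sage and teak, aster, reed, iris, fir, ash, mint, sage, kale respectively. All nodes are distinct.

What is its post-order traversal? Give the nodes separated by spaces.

aster iris reed sage mint ash fir teak kale

The first element of pre-order is the root; it splits in-order into left and right subtrees.
Root kale: left subtree has 8 nodes {teak, aster, reed, iris, fir, ash, mint, sage}, right has 0 { }.
  Root teak: left subtree has 0 nodes { }, right has 7 {aster, reed, iris, fir, ash, mint, sage}.
    Root fir: left subtree has 3 nodes {aster, reed, iris}, right has 3 {ash, mint, sage}.
      Root reed: left subtree has 1 node {aster}, right has 1 {iris}.
      Root ash: left subtree has 0 nodes { }, right has 2 {mint, sage}.
        Root mint: left subtree has 0 nodes { }, right has 1 {sage}.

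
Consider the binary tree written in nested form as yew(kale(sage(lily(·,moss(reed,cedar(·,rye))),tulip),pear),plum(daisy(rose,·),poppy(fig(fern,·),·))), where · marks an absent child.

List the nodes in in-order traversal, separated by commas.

lily, reed, moss, cedar, rye, sage, tulip, kale, pear, yew, rose, daisy, plum, fern, fig, poppy

In-order visits the left subtree, then the node, then the right subtree.
At yew: go left to kale.
  At kale: go left to sage.
    At sage: go left to lily.
      At lily: no left child.
      Visit lily.
      At lily: go right to moss.
        At moss: go left to reed.
          reed is a leaf — visit reed.
        Visit moss.
        At moss: go right to cedar.
          At cedar: no left child.
          Visit cedar.
          At cedar: go right to rye.
            rye is a leaf — visit rye.
    Visit sage.
    At sage: go right to tulip.
      tulip is a leaf — visit tulip.
  Visit kale.
  At kale: go right to pear.
    pear is a leaf — visit pear.
Visit yew.
At yew: go right to plum.
  At plum: go left to daisy.
    At daisy: go left to rose.
      rose is a leaf — visit rose.
    Visit daisy.
    At daisy: no right child.
  Visit plum.
  At plum: go right to poppy.
    At poppy: go left to fig.
      At fig: go left to fern.
        fern is a leaf — visit fern.
      Visit fig.
      At fig: no right child.
    Visit poppy.
    At poppy: no right child.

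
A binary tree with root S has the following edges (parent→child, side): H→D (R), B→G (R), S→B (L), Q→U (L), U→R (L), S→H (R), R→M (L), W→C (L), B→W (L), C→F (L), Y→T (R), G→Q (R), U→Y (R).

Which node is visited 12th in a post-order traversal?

Post-order visits the left subtree, then the right subtree, then the node.
At S: go left to B.
  At B: go left to W.
    At W: go left to C.
      At C: go left to F.
        F is a leaf — visit F.
      At C: no right child.
      Visit C.
    At W: no right child.
    Visit W.
  At B: go right to G.
    At G: no left child.
    At G: go right to Q.
      At Q: go left to U.
        At U: go left to R.
          At R: go left to M.
            M is a leaf — visit M.
          At R: no right child.
          Visit R.
        At U: go right to Y.
          At Y: no left child.
          At Y: go right to T.
            T is a leaf — visit T.
          Visit Y.
        Visit U.
      At Q: no right child.
      Visit Q.
    Visit G.
  Visit B.
At S: go right to H.
  At H: no left child.
  At H: go right to D.
    D is a leaf — visit D.
  Visit H.
Visit S.
Full post-order sequence: F, C, W, M, R, T, Y, U, Q, G, B, D, H, S.

D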